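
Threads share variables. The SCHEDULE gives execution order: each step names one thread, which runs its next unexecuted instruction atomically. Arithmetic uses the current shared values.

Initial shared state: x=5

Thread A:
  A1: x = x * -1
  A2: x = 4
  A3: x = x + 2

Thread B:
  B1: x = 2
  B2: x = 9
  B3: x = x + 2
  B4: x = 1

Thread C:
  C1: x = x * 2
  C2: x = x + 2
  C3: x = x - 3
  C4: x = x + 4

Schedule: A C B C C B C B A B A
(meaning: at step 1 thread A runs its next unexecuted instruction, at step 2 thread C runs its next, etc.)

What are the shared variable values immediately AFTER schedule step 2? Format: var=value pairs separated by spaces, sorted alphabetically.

Answer: x=-10

Derivation:
Step 1: thread A executes A1 (x = x * -1). Shared: x=-5. PCs: A@1 B@0 C@0
Step 2: thread C executes C1 (x = x * 2). Shared: x=-10. PCs: A@1 B@0 C@1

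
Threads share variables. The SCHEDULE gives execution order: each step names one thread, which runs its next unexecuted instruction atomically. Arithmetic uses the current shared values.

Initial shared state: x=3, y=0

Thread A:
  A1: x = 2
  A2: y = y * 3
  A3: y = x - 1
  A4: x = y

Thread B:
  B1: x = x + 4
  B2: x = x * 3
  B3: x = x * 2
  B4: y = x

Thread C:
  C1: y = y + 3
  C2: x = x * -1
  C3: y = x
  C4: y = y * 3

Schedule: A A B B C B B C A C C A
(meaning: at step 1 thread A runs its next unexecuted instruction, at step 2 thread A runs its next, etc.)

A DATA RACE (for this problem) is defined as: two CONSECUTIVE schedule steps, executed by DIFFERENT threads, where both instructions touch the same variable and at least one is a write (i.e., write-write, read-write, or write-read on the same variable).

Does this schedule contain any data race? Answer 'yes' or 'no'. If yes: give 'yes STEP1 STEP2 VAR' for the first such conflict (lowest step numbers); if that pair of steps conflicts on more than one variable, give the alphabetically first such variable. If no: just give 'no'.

Steps 1,2: same thread (A). No race.
Steps 2,3: A(r=y,w=y) vs B(r=x,w=x). No conflict.
Steps 3,4: same thread (B). No race.
Steps 4,5: B(r=x,w=x) vs C(r=y,w=y). No conflict.
Steps 5,6: C(r=y,w=y) vs B(r=x,w=x). No conflict.
Steps 6,7: same thread (B). No race.
Steps 7,8: B(y = x) vs C(x = x * -1). RACE on x (R-W).
Steps 8,9: C(x = x * -1) vs A(y = x - 1). RACE on x (W-R).
Steps 9,10: A(y = x - 1) vs C(y = x). RACE on y (W-W).
Steps 10,11: same thread (C). No race.
Steps 11,12: C(y = y * 3) vs A(x = y). RACE on y (W-R).
First conflict at steps 7,8.

Answer: yes 7 8 x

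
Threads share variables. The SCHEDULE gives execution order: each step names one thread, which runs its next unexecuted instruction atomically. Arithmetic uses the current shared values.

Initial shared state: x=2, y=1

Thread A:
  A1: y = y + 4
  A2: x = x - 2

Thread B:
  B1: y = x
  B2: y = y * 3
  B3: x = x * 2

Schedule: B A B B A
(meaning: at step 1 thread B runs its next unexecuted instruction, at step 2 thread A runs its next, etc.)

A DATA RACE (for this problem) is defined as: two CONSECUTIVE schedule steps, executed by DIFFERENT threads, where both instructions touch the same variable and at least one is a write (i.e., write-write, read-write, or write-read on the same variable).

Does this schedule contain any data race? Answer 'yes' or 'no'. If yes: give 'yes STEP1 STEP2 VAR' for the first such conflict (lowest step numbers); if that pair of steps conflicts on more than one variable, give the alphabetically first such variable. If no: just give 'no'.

Answer: yes 1 2 y

Derivation:
Steps 1,2: B(y = x) vs A(y = y + 4). RACE on y (W-W).
Steps 2,3: A(y = y + 4) vs B(y = y * 3). RACE on y (W-W).
Steps 3,4: same thread (B). No race.
Steps 4,5: B(x = x * 2) vs A(x = x - 2). RACE on x (W-W).
First conflict at steps 1,2.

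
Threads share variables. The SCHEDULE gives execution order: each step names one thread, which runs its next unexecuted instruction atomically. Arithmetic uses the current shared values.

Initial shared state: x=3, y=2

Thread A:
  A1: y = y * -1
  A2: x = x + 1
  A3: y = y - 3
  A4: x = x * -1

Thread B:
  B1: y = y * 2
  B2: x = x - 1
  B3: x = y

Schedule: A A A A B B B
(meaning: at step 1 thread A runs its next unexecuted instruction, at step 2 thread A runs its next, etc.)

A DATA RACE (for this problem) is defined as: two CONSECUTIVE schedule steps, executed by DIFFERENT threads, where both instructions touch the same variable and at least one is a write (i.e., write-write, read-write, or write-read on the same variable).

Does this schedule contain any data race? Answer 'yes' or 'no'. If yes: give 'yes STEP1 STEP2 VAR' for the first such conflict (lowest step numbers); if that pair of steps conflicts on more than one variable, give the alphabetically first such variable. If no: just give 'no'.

Answer: no

Derivation:
Steps 1,2: same thread (A). No race.
Steps 2,3: same thread (A). No race.
Steps 3,4: same thread (A). No race.
Steps 4,5: A(r=x,w=x) vs B(r=y,w=y). No conflict.
Steps 5,6: same thread (B). No race.
Steps 6,7: same thread (B). No race.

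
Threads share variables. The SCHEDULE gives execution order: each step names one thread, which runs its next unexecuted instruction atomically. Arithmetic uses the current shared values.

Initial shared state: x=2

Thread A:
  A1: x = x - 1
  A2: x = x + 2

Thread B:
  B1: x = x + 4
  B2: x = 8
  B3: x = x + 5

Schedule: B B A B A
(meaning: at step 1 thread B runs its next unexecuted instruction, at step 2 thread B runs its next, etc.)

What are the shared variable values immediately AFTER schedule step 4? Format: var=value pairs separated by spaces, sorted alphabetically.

Step 1: thread B executes B1 (x = x + 4). Shared: x=6. PCs: A@0 B@1
Step 2: thread B executes B2 (x = 8). Shared: x=8. PCs: A@0 B@2
Step 3: thread A executes A1 (x = x - 1). Shared: x=7. PCs: A@1 B@2
Step 4: thread B executes B3 (x = x + 5). Shared: x=12. PCs: A@1 B@3

Answer: x=12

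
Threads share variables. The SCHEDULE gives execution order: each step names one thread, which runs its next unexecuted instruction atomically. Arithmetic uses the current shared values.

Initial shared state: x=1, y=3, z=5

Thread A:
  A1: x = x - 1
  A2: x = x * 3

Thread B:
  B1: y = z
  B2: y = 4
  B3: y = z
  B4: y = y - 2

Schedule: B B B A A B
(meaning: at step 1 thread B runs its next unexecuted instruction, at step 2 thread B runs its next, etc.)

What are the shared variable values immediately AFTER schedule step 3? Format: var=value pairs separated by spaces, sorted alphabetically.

Answer: x=1 y=5 z=5

Derivation:
Step 1: thread B executes B1 (y = z). Shared: x=1 y=5 z=5. PCs: A@0 B@1
Step 2: thread B executes B2 (y = 4). Shared: x=1 y=4 z=5. PCs: A@0 B@2
Step 3: thread B executes B3 (y = z). Shared: x=1 y=5 z=5. PCs: A@0 B@3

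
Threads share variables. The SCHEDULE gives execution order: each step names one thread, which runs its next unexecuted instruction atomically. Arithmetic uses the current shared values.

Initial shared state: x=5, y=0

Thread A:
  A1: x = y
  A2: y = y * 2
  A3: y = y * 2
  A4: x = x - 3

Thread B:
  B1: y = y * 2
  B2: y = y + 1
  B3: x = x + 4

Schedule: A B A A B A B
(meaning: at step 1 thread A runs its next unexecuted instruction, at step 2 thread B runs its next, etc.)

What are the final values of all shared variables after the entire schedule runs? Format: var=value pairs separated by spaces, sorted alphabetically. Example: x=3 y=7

Step 1: thread A executes A1 (x = y). Shared: x=0 y=0. PCs: A@1 B@0
Step 2: thread B executes B1 (y = y * 2). Shared: x=0 y=0. PCs: A@1 B@1
Step 3: thread A executes A2 (y = y * 2). Shared: x=0 y=0. PCs: A@2 B@1
Step 4: thread A executes A3 (y = y * 2). Shared: x=0 y=0. PCs: A@3 B@1
Step 5: thread B executes B2 (y = y + 1). Shared: x=0 y=1. PCs: A@3 B@2
Step 6: thread A executes A4 (x = x - 3). Shared: x=-3 y=1. PCs: A@4 B@2
Step 7: thread B executes B3 (x = x + 4). Shared: x=1 y=1. PCs: A@4 B@3

Answer: x=1 y=1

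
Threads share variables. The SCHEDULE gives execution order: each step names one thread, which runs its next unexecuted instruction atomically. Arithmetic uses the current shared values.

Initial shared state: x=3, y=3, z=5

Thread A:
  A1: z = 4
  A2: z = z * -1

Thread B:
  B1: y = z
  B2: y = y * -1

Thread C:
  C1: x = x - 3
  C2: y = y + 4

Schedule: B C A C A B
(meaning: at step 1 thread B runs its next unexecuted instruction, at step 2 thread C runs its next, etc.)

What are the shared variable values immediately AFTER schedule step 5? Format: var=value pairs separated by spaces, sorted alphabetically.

Step 1: thread B executes B1 (y = z). Shared: x=3 y=5 z=5. PCs: A@0 B@1 C@0
Step 2: thread C executes C1 (x = x - 3). Shared: x=0 y=5 z=5. PCs: A@0 B@1 C@1
Step 3: thread A executes A1 (z = 4). Shared: x=0 y=5 z=4. PCs: A@1 B@1 C@1
Step 4: thread C executes C2 (y = y + 4). Shared: x=0 y=9 z=4. PCs: A@1 B@1 C@2
Step 5: thread A executes A2 (z = z * -1). Shared: x=0 y=9 z=-4. PCs: A@2 B@1 C@2

Answer: x=0 y=9 z=-4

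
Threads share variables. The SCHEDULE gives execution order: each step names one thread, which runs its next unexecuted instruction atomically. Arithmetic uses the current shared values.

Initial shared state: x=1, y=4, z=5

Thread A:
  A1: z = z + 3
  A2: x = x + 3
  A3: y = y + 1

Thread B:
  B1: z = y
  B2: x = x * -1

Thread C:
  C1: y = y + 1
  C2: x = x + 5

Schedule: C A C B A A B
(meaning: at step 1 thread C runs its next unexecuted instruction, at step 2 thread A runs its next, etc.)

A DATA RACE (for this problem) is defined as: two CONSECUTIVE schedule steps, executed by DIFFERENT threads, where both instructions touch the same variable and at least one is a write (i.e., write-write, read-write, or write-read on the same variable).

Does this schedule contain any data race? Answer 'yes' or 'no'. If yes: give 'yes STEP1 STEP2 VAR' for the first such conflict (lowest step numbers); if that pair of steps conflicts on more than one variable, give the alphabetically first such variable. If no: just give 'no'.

Answer: no

Derivation:
Steps 1,2: C(r=y,w=y) vs A(r=z,w=z). No conflict.
Steps 2,3: A(r=z,w=z) vs C(r=x,w=x). No conflict.
Steps 3,4: C(r=x,w=x) vs B(r=y,w=z). No conflict.
Steps 4,5: B(r=y,w=z) vs A(r=x,w=x). No conflict.
Steps 5,6: same thread (A). No race.
Steps 6,7: A(r=y,w=y) vs B(r=x,w=x). No conflict.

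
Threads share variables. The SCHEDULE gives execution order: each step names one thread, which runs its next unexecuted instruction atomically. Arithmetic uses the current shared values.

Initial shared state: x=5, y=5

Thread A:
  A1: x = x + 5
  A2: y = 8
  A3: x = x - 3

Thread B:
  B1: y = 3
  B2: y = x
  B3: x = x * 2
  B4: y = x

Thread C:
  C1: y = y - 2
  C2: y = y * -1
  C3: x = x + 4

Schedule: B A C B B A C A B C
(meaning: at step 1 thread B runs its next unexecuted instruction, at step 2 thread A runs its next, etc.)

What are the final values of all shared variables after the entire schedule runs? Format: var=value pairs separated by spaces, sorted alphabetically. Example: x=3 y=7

Answer: x=21 y=17

Derivation:
Step 1: thread B executes B1 (y = 3). Shared: x=5 y=3. PCs: A@0 B@1 C@0
Step 2: thread A executes A1 (x = x + 5). Shared: x=10 y=3. PCs: A@1 B@1 C@0
Step 3: thread C executes C1 (y = y - 2). Shared: x=10 y=1. PCs: A@1 B@1 C@1
Step 4: thread B executes B2 (y = x). Shared: x=10 y=10. PCs: A@1 B@2 C@1
Step 5: thread B executes B3 (x = x * 2). Shared: x=20 y=10. PCs: A@1 B@3 C@1
Step 6: thread A executes A2 (y = 8). Shared: x=20 y=8. PCs: A@2 B@3 C@1
Step 7: thread C executes C2 (y = y * -1). Shared: x=20 y=-8. PCs: A@2 B@3 C@2
Step 8: thread A executes A3 (x = x - 3). Shared: x=17 y=-8. PCs: A@3 B@3 C@2
Step 9: thread B executes B4 (y = x). Shared: x=17 y=17. PCs: A@3 B@4 C@2
Step 10: thread C executes C3 (x = x + 4). Shared: x=21 y=17. PCs: A@3 B@4 C@3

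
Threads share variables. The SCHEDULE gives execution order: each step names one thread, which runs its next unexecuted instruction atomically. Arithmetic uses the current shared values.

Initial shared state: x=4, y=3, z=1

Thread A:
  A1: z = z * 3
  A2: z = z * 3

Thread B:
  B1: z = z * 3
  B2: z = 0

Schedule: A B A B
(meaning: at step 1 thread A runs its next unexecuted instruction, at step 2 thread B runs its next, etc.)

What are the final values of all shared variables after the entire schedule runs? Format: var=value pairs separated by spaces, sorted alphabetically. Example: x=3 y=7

Answer: x=4 y=3 z=0

Derivation:
Step 1: thread A executes A1 (z = z * 3). Shared: x=4 y=3 z=3. PCs: A@1 B@0
Step 2: thread B executes B1 (z = z * 3). Shared: x=4 y=3 z=9. PCs: A@1 B@1
Step 3: thread A executes A2 (z = z * 3). Shared: x=4 y=3 z=27. PCs: A@2 B@1
Step 4: thread B executes B2 (z = 0). Shared: x=4 y=3 z=0. PCs: A@2 B@2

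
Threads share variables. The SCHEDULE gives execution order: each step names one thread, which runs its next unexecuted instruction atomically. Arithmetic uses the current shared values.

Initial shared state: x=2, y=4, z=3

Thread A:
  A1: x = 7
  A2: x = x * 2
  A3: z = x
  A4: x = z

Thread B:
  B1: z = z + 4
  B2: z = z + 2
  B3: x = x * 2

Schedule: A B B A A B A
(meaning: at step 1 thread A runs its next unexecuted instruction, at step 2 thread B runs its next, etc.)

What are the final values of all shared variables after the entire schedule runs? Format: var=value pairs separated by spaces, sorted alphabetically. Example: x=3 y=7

Answer: x=14 y=4 z=14

Derivation:
Step 1: thread A executes A1 (x = 7). Shared: x=7 y=4 z=3. PCs: A@1 B@0
Step 2: thread B executes B1 (z = z + 4). Shared: x=7 y=4 z=7. PCs: A@1 B@1
Step 3: thread B executes B2 (z = z + 2). Shared: x=7 y=4 z=9. PCs: A@1 B@2
Step 4: thread A executes A2 (x = x * 2). Shared: x=14 y=4 z=9. PCs: A@2 B@2
Step 5: thread A executes A3 (z = x). Shared: x=14 y=4 z=14. PCs: A@3 B@2
Step 6: thread B executes B3 (x = x * 2). Shared: x=28 y=4 z=14. PCs: A@3 B@3
Step 7: thread A executes A4 (x = z). Shared: x=14 y=4 z=14. PCs: A@4 B@3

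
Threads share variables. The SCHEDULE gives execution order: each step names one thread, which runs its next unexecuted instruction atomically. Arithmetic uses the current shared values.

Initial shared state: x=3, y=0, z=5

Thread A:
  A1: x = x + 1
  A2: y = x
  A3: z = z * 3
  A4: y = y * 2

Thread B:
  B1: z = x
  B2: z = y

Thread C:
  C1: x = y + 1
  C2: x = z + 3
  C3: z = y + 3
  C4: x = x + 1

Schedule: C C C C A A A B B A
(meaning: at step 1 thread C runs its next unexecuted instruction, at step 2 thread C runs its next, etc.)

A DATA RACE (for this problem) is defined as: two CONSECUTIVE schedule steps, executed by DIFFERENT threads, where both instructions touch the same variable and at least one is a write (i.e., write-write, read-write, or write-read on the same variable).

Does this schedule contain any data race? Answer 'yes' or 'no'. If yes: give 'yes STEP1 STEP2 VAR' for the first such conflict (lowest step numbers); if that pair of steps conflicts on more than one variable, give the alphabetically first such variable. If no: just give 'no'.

Answer: yes 4 5 x

Derivation:
Steps 1,2: same thread (C). No race.
Steps 2,3: same thread (C). No race.
Steps 3,4: same thread (C). No race.
Steps 4,5: C(x = x + 1) vs A(x = x + 1). RACE on x (W-W).
Steps 5,6: same thread (A). No race.
Steps 6,7: same thread (A). No race.
Steps 7,8: A(z = z * 3) vs B(z = x). RACE on z (W-W).
Steps 8,9: same thread (B). No race.
Steps 9,10: B(z = y) vs A(y = y * 2). RACE on y (R-W).
First conflict at steps 4,5.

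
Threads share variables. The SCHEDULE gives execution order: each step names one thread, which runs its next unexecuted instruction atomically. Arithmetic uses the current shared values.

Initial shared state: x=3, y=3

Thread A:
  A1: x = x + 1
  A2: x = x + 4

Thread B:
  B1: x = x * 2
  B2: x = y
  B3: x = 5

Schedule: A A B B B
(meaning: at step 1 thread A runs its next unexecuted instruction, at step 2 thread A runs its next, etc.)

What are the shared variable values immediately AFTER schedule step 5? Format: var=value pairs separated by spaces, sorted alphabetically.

Step 1: thread A executes A1 (x = x + 1). Shared: x=4 y=3. PCs: A@1 B@0
Step 2: thread A executes A2 (x = x + 4). Shared: x=8 y=3. PCs: A@2 B@0
Step 3: thread B executes B1 (x = x * 2). Shared: x=16 y=3. PCs: A@2 B@1
Step 4: thread B executes B2 (x = y). Shared: x=3 y=3. PCs: A@2 B@2
Step 5: thread B executes B3 (x = 5). Shared: x=5 y=3. PCs: A@2 B@3

Answer: x=5 y=3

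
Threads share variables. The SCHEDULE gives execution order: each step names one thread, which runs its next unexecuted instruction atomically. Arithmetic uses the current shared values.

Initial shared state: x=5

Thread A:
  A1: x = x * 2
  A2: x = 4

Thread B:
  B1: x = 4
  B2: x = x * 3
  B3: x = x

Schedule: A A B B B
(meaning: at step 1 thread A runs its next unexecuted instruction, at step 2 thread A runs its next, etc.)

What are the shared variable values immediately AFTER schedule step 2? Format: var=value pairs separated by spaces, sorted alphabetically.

Answer: x=4

Derivation:
Step 1: thread A executes A1 (x = x * 2). Shared: x=10. PCs: A@1 B@0
Step 2: thread A executes A2 (x = 4). Shared: x=4. PCs: A@2 B@0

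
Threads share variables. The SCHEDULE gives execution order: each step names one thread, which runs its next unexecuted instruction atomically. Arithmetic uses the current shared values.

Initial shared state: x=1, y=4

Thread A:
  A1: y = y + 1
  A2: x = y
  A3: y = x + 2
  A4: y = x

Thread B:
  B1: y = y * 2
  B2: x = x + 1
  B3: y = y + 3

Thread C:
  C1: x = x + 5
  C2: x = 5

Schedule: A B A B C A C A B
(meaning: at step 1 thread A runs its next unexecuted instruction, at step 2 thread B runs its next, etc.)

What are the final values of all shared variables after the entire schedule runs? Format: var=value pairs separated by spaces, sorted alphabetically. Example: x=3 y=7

Answer: x=5 y=8

Derivation:
Step 1: thread A executes A1 (y = y + 1). Shared: x=1 y=5. PCs: A@1 B@0 C@0
Step 2: thread B executes B1 (y = y * 2). Shared: x=1 y=10. PCs: A@1 B@1 C@0
Step 3: thread A executes A2 (x = y). Shared: x=10 y=10. PCs: A@2 B@1 C@0
Step 4: thread B executes B2 (x = x + 1). Shared: x=11 y=10. PCs: A@2 B@2 C@0
Step 5: thread C executes C1 (x = x + 5). Shared: x=16 y=10. PCs: A@2 B@2 C@1
Step 6: thread A executes A3 (y = x + 2). Shared: x=16 y=18. PCs: A@3 B@2 C@1
Step 7: thread C executes C2 (x = 5). Shared: x=5 y=18. PCs: A@3 B@2 C@2
Step 8: thread A executes A4 (y = x). Shared: x=5 y=5. PCs: A@4 B@2 C@2
Step 9: thread B executes B3 (y = y + 3). Shared: x=5 y=8. PCs: A@4 B@3 C@2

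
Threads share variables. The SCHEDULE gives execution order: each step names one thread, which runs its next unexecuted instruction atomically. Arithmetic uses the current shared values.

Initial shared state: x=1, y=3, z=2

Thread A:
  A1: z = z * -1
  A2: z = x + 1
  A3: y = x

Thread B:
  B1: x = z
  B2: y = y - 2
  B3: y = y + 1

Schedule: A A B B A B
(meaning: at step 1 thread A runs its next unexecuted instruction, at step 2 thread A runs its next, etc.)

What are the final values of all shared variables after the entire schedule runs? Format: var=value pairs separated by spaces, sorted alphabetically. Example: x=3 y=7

Answer: x=2 y=3 z=2

Derivation:
Step 1: thread A executes A1 (z = z * -1). Shared: x=1 y=3 z=-2. PCs: A@1 B@0
Step 2: thread A executes A2 (z = x + 1). Shared: x=1 y=3 z=2. PCs: A@2 B@0
Step 3: thread B executes B1 (x = z). Shared: x=2 y=3 z=2. PCs: A@2 B@1
Step 4: thread B executes B2 (y = y - 2). Shared: x=2 y=1 z=2. PCs: A@2 B@2
Step 5: thread A executes A3 (y = x). Shared: x=2 y=2 z=2. PCs: A@3 B@2
Step 6: thread B executes B3 (y = y + 1). Shared: x=2 y=3 z=2. PCs: A@3 B@3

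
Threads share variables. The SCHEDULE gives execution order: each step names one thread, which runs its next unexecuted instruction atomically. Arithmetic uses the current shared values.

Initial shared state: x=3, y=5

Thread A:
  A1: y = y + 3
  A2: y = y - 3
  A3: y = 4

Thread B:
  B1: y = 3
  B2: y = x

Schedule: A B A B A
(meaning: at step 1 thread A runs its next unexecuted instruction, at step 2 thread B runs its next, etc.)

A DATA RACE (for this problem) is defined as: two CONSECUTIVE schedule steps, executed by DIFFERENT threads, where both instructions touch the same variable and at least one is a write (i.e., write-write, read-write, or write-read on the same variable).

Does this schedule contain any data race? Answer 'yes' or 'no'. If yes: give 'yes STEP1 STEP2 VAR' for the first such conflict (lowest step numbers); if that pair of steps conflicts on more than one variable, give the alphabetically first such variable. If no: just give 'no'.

Steps 1,2: A(y = y + 3) vs B(y = 3). RACE on y (W-W).
Steps 2,3: B(y = 3) vs A(y = y - 3). RACE on y (W-W).
Steps 3,4: A(y = y - 3) vs B(y = x). RACE on y (W-W).
Steps 4,5: B(y = x) vs A(y = 4). RACE on y (W-W).
First conflict at steps 1,2.

Answer: yes 1 2 y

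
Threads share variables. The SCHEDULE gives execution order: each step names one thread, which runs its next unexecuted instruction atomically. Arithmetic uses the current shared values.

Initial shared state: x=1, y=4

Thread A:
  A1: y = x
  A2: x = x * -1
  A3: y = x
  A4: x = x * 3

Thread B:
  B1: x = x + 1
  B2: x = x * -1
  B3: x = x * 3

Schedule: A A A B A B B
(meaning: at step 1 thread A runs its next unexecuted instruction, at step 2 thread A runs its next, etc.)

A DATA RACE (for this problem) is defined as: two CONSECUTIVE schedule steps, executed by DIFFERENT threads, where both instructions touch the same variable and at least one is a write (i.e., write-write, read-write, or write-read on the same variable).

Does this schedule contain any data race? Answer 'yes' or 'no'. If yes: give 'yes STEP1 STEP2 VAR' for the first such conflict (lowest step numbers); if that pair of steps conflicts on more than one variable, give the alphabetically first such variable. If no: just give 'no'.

Steps 1,2: same thread (A). No race.
Steps 2,3: same thread (A). No race.
Steps 3,4: A(y = x) vs B(x = x + 1). RACE on x (R-W).
Steps 4,5: B(x = x + 1) vs A(x = x * 3). RACE on x (W-W).
Steps 5,6: A(x = x * 3) vs B(x = x * -1). RACE on x (W-W).
Steps 6,7: same thread (B). No race.
First conflict at steps 3,4.

Answer: yes 3 4 x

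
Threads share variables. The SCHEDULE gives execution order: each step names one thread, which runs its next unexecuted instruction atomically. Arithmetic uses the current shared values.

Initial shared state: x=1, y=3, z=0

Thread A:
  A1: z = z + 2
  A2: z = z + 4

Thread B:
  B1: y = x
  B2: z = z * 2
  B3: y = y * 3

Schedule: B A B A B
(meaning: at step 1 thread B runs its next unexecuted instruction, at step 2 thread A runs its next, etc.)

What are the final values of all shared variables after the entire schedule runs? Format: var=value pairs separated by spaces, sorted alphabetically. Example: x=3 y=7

Answer: x=1 y=3 z=8

Derivation:
Step 1: thread B executes B1 (y = x). Shared: x=1 y=1 z=0. PCs: A@0 B@1
Step 2: thread A executes A1 (z = z + 2). Shared: x=1 y=1 z=2. PCs: A@1 B@1
Step 3: thread B executes B2 (z = z * 2). Shared: x=1 y=1 z=4. PCs: A@1 B@2
Step 4: thread A executes A2 (z = z + 4). Shared: x=1 y=1 z=8. PCs: A@2 B@2
Step 5: thread B executes B3 (y = y * 3). Shared: x=1 y=3 z=8. PCs: A@2 B@3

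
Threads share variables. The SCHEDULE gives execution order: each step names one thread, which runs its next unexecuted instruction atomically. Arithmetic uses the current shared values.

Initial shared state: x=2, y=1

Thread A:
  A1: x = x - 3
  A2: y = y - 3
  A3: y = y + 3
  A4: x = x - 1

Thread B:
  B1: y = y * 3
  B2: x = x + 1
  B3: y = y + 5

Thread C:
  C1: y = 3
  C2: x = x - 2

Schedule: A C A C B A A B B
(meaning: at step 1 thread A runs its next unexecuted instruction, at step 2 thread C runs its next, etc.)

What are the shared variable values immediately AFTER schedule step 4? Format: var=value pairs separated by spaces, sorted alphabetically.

Step 1: thread A executes A1 (x = x - 3). Shared: x=-1 y=1. PCs: A@1 B@0 C@0
Step 2: thread C executes C1 (y = 3). Shared: x=-1 y=3. PCs: A@1 B@0 C@1
Step 3: thread A executes A2 (y = y - 3). Shared: x=-1 y=0. PCs: A@2 B@0 C@1
Step 4: thread C executes C2 (x = x - 2). Shared: x=-3 y=0. PCs: A@2 B@0 C@2

Answer: x=-3 y=0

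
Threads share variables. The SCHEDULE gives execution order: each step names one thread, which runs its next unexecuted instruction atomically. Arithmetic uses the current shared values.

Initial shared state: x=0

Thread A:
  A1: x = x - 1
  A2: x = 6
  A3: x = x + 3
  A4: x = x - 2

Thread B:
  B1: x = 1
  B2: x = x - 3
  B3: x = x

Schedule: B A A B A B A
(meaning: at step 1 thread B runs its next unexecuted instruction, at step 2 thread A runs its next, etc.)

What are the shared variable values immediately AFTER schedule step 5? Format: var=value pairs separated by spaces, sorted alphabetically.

Answer: x=6

Derivation:
Step 1: thread B executes B1 (x = 1). Shared: x=1. PCs: A@0 B@1
Step 2: thread A executes A1 (x = x - 1). Shared: x=0. PCs: A@1 B@1
Step 3: thread A executes A2 (x = 6). Shared: x=6. PCs: A@2 B@1
Step 4: thread B executes B2 (x = x - 3). Shared: x=3. PCs: A@2 B@2
Step 5: thread A executes A3 (x = x + 3). Shared: x=6. PCs: A@3 B@2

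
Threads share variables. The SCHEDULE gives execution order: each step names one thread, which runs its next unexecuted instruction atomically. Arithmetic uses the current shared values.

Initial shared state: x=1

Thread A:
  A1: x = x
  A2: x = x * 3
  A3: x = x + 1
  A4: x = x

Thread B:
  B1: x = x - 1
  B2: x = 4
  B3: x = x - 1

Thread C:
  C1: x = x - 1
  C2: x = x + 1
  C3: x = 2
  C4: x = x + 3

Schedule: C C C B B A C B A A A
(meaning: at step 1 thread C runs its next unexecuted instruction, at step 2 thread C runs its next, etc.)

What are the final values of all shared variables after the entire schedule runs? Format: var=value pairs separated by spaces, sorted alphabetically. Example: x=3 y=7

Step 1: thread C executes C1 (x = x - 1). Shared: x=0. PCs: A@0 B@0 C@1
Step 2: thread C executes C2 (x = x + 1). Shared: x=1. PCs: A@0 B@0 C@2
Step 3: thread C executes C3 (x = 2). Shared: x=2. PCs: A@0 B@0 C@3
Step 4: thread B executes B1 (x = x - 1). Shared: x=1. PCs: A@0 B@1 C@3
Step 5: thread B executes B2 (x = 4). Shared: x=4. PCs: A@0 B@2 C@3
Step 6: thread A executes A1 (x = x). Shared: x=4. PCs: A@1 B@2 C@3
Step 7: thread C executes C4 (x = x + 3). Shared: x=7. PCs: A@1 B@2 C@4
Step 8: thread B executes B3 (x = x - 1). Shared: x=6. PCs: A@1 B@3 C@4
Step 9: thread A executes A2 (x = x * 3). Shared: x=18. PCs: A@2 B@3 C@4
Step 10: thread A executes A3 (x = x + 1). Shared: x=19. PCs: A@3 B@3 C@4
Step 11: thread A executes A4 (x = x). Shared: x=19. PCs: A@4 B@3 C@4

Answer: x=19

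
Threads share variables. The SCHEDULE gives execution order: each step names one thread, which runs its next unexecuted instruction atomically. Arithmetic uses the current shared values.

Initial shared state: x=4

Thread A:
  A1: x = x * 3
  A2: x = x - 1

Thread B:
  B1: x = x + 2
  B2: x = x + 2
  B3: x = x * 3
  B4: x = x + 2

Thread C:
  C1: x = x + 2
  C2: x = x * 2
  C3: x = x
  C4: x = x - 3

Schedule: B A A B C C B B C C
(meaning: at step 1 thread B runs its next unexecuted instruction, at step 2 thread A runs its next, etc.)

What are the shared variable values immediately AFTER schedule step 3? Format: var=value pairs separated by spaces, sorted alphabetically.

Answer: x=17

Derivation:
Step 1: thread B executes B1 (x = x + 2). Shared: x=6. PCs: A@0 B@1 C@0
Step 2: thread A executes A1 (x = x * 3). Shared: x=18. PCs: A@1 B@1 C@0
Step 3: thread A executes A2 (x = x - 1). Shared: x=17. PCs: A@2 B@1 C@0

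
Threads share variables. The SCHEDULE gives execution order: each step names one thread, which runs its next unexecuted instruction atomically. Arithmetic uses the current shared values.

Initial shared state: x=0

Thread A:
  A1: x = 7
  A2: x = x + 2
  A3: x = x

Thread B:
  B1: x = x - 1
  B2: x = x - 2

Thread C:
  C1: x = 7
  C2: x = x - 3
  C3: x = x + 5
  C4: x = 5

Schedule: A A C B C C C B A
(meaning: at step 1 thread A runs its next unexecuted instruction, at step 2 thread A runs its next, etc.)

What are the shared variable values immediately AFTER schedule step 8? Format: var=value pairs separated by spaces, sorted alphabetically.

Answer: x=3

Derivation:
Step 1: thread A executes A1 (x = 7). Shared: x=7. PCs: A@1 B@0 C@0
Step 2: thread A executes A2 (x = x + 2). Shared: x=9. PCs: A@2 B@0 C@0
Step 3: thread C executes C1 (x = 7). Shared: x=7. PCs: A@2 B@0 C@1
Step 4: thread B executes B1 (x = x - 1). Shared: x=6. PCs: A@2 B@1 C@1
Step 5: thread C executes C2 (x = x - 3). Shared: x=3. PCs: A@2 B@1 C@2
Step 6: thread C executes C3 (x = x + 5). Shared: x=8. PCs: A@2 B@1 C@3
Step 7: thread C executes C4 (x = 5). Shared: x=5. PCs: A@2 B@1 C@4
Step 8: thread B executes B2 (x = x - 2). Shared: x=3. PCs: A@2 B@2 C@4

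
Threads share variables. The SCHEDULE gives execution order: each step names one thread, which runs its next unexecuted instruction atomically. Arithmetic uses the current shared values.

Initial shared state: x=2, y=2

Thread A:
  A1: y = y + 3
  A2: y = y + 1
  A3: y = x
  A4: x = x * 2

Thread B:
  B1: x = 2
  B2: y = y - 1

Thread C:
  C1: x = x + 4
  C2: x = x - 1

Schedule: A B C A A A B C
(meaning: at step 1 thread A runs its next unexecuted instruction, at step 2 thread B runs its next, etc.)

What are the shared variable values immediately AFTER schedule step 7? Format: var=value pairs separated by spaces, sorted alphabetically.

Step 1: thread A executes A1 (y = y + 3). Shared: x=2 y=5. PCs: A@1 B@0 C@0
Step 2: thread B executes B1 (x = 2). Shared: x=2 y=5. PCs: A@1 B@1 C@0
Step 3: thread C executes C1 (x = x + 4). Shared: x=6 y=5. PCs: A@1 B@1 C@1
Step 4: thread A executes A2 (y = y + 1). Shared: x=6 y=6. PCs: A@2 B@1 C@1
Step 5: thread A executes A3 (y = x). Shared: x=6 y=6. PCs: A@3 B@1 C@1
Step 6: thread A executes A4 (x = x * 2). Shared: x=12 y=6. PCs: A@4 B@1 C@1
Step 7: thread B executes B2 (y = y - 1). Shared: x=12 y=5. PCs: A@4 B@2 C@1

Answer: x=12 y=5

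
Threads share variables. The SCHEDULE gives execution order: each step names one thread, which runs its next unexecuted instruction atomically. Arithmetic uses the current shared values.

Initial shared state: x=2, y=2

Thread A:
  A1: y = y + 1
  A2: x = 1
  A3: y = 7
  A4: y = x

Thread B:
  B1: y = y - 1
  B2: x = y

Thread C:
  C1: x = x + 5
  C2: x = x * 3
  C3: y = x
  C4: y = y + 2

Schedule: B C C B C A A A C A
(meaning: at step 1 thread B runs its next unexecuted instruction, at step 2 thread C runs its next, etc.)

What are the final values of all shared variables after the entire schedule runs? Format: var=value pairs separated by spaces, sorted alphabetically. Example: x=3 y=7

Answer: x=1 y=1

Derivation:
Step 1: thread B executes B1 (y = y - 1). Shared: x=2 y=1. PCs: A@0 B@1 C@0
Step 2: thread C executes C1 (x = x + 5). Shared: x=7 y=1. PCs: A@0 B@1 C@1
Step 3: thread C executes C2 (x = x * 3). Shared: x=21 y=1. PCs: A@0 B@1 C@2
Step 4: thread B executes B2 (x = y). Shared: x=1 y=1. PCs: A@0 B@2 C@2
Step 5: thread C executes C3 (y = x). Shared: x=1 y=1. PCs: A@0 B@2 C@3
Step 6: thread A executes A1 (y = y + 1). Shared: x=1 y=2. PCs: A@1 B@2 C@3
Step 7: thread A executes A2 (x = 1). Shared: x=1 y=2. PCs: A@2 B@2 C@3
Step 8: thread A executes A3 (y = 7). Shared: x=1 y=7. PCs: A@3 B@2 C@3
Step 9: thread C executes C4 (y = y + 2). Shared: x=1 y=9. PCs: A@3 B@2 C@4
Step 10: thread A executes A4 (y = x). Shared: x=1 y=1. PCs: A@4 B@2 C@4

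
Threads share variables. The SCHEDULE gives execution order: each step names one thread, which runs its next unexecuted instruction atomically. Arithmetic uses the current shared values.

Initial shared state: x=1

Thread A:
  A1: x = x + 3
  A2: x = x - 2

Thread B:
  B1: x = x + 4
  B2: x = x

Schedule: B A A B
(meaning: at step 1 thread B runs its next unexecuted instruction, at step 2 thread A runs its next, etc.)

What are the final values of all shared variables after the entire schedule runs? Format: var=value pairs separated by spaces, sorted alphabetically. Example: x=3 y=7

Step 1: thread B executes B1 (x = x + 4). Shared: x=5. PCs: A@0 B@1
Step 2: thread A executes A1 (x = x + 3). Shared: x=8. PCs: A@1 B@1
Step 3: thread A executes A2 (x = x - 2). Shared: x=6. PCs: A@2 B@1
Step 4: thread B executes B2 (x = x). Shared: x=6. PCs: A@2 B@2

Answer: x=6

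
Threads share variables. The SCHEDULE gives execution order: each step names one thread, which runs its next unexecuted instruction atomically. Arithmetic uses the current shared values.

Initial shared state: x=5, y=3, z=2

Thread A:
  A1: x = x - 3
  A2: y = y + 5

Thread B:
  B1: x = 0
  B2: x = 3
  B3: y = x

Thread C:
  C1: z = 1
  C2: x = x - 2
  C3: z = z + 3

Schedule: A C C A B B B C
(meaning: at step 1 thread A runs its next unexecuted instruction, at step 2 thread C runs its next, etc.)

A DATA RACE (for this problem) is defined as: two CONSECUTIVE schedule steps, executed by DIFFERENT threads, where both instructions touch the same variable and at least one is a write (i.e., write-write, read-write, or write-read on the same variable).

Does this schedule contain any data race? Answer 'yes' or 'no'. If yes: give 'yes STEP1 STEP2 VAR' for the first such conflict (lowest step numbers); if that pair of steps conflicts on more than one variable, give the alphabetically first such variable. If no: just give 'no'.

Steps 1,2: A(r=x,w=x) vs C(r=-,w=z). No conflict.
Steps 2,3: same thread (C). No race.
Steps 3,4: C(r=x,w=x) vs A(r=y,w=y). No conflict.
Steps 4,5: A(r=y,w=y) vs B(r=-,w=x). No conflict.
Steps 5,6: same thread (B). No race.
Steps 6,7: same thread (B). No race.
Steps 7,8: B(r=x,w=y) vs C(r=z,w=z). No conflict.

Answer: no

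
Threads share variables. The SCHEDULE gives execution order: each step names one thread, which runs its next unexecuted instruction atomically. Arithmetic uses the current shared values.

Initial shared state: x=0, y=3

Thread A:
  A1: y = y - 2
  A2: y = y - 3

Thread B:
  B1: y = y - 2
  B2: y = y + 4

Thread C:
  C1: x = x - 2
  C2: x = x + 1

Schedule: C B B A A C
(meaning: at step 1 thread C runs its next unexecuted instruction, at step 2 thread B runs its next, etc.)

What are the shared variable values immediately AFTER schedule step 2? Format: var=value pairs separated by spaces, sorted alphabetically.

Step 1: thread C executes C1 (x = x - 2). Shared: x=-2 y=3. PCs: A@0 B@0 C@1
Step 2: thread B executes B1 (y = y - 2). Shared: x=-2 y=1. PCs: A@0 B@1 C@1

Answer: x=-2 y=1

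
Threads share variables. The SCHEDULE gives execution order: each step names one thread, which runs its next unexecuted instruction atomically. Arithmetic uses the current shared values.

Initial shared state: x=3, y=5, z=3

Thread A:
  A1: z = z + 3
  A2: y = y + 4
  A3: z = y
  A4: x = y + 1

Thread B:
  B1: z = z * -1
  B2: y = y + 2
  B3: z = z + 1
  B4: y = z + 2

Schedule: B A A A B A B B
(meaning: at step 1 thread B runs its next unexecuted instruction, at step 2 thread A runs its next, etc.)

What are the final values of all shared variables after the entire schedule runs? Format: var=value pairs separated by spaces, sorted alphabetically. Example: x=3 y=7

Answer: x=12 y=12 z=10

Derivation:
Step 1: thread B executes B1 (z = z * -1). Shared: x=3 y=5 z=-3. PCs: A@0 B@1
Step 2: thread A executes A1 (z = z + 3). Shared: x=3 y=5 z=0. PCs: A@1 B@1
Step 3: thread A executes A2 (y = y + 4). Shared: x=3 y=9 z=0. PCs: A@2 B@1
Step 4: thread A executes A3 (z = y). Shared: x=3 y=9 z=9. PCs: A@3 B@1
Step 5: thread B executes B2 (y = y + 2). Shared: x=3 y=11 z=9. PCs: A@3 B@2
Step 6: thread A executes A4 (x = y + 1). Shared: x=12 y=11 z=9. PCs: A@4 B@2
Step 7: thread B executes B3 (z = z + 1). Shared: x=12 y=11 z=10. PCs: A@4 B@3
Step 8: thread B executes B4 (y = z + 2). Shared: x=12 y=12 z=10. PCs: A@4 B@4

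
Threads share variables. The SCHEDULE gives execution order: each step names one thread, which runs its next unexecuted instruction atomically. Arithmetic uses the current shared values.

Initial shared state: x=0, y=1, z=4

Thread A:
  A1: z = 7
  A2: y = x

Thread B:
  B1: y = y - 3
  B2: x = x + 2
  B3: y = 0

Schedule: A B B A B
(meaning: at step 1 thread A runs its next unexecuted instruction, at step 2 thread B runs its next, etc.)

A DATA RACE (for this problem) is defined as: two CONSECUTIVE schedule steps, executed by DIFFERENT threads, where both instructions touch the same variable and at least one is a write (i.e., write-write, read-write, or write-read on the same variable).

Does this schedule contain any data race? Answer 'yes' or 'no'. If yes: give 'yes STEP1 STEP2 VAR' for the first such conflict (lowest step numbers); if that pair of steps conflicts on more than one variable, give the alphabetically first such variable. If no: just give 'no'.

Answer: yes 3 4 x

Derivation:
Steps 1,2: A(r=-,w=z) vs B(r=y,w=y). No conflict.
Steps 2,3: same thread (B). No race.
Steps 3,4: B(x = x + 2) vs A(y = x). RACE on x (W-R).
Steps 4,5: A(y = x) vs B(y = 0). RACE on y (W-W).
First conflict at steps 3,4.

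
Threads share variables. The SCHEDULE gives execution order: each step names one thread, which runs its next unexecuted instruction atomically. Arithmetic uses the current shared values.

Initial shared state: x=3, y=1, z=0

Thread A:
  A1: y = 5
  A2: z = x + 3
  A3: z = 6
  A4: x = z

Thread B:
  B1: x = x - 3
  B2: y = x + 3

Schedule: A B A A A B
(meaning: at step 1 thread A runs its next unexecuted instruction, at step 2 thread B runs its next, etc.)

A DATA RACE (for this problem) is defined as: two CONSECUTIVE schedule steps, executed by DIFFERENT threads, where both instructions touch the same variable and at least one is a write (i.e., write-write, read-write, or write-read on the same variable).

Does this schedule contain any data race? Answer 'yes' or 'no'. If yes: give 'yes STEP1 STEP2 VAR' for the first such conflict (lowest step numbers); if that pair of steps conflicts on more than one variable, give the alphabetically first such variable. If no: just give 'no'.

Steps 1,2: A(r=-,w=y) vs B(r=x,w=x). No conflict.
Steps 2,3: B(x = x - 3) vs A(z = x + 3). RACE on x (W-R).
Steps 3,4: same thread (A). No race.
Steps 4,5: same thread (A). No race.
Steps 5,6: A(x = z) vs B(y = x + 3). RACE on x (W-R).
First conflict at steps 2,3.

Answer: yes 2 3 x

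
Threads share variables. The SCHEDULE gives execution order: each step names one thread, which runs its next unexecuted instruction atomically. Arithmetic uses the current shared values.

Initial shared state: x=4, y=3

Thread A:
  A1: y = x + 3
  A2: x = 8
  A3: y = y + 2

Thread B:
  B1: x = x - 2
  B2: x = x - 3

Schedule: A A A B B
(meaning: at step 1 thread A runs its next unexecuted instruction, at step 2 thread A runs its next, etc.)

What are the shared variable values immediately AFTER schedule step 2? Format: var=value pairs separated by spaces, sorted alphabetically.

Answer: x=8 y=7

Derivation:
Step 1: thread A executes A1 (y = x + 3). Shared: x=4 y=7. PCs: A@1 B@0
Step 2: thread A executes A2 (x = 8). Shared: x=8 y=7. PCs: A@2 B@0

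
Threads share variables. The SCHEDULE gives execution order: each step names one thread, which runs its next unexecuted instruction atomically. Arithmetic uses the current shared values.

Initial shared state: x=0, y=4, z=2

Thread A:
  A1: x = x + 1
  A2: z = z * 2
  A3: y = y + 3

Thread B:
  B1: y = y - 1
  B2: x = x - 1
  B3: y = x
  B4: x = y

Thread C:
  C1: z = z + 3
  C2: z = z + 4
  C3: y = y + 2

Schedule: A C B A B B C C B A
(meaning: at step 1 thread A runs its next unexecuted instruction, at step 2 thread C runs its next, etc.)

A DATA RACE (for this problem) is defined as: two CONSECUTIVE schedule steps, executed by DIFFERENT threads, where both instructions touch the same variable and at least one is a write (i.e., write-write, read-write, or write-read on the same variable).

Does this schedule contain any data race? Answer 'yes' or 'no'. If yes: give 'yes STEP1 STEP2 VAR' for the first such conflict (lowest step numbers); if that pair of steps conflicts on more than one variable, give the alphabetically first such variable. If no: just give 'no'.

Steps 1,2: A(r=x,w=x) vs C(r=z,w=z). No conflict.
Steps 2,3: C(r=z,w=z) vs B(r=y,w=y). No conflict.
Steps 3,4: B(r=y,w=y) vs A(r=z,w=z). No conflict.
Steps 4,5: A(r=z,w=z) vs B(r=x,w=x). No conflict.
Steps 5,6: same thread (B). No race.
Steps 6,7: B(r=x,w=y) vs C(r=z,w=z). No conflict.
Steps 7,8: same thread (C). No race.
Steps 8,9: C(y = y + 2) vs B(x = y). RACE on y (W-R).
Steps 9,10: B(x = y) vs A(y = y + 3). RACE on y (R-W).
First conflict at steps 8,9.

Answer: yes 8 9 y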